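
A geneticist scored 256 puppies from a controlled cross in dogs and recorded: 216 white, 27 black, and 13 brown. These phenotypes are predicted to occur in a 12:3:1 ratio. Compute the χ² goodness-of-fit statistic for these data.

12.750

The 12:3:1 ratio has 16 parts, so with N = 256 the expected counts are:
  white: 256 × 12/16 = 192
  black: 256 × 3/16 = 48
  brown: 256 × 1/16 = 16
χ² = Σ (O − E)² / E
  white: (216 − 192)² / 192 = 3.0000
  black: (27 − 48)² / 48 = 9.1875
  brown: (13 − 16)² / 16 = 0.5625
χ² = 3.0000 + 9.1875 + 0.5625 = 12.750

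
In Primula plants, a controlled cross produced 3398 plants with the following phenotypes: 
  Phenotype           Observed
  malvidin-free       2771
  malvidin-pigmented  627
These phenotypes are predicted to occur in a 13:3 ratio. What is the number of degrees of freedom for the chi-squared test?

1

A goodness-of-fit test with 2 phenotype classes has df = 2 − 1 = 1.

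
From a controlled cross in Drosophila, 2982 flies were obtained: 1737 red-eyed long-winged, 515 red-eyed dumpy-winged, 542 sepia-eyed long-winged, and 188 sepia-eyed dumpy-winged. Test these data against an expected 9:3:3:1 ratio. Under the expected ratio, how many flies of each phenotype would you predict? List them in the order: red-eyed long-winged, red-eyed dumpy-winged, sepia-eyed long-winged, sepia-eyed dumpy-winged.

1677.375, 559.125, 559.125, 186.375

Expected counts for N = 2982 under a 9:3:3:1 ratio (total parts = 16):
  red-eyed long-winged: 2982 × 9/16 = 1677.375
  red-eyed dumpy-winged: 2982 × 3/16 = 559.125
  sepia-eyed long-winged: 2982 × 3/16 = 559.125
  sepia-eyed dumpy-winged: 2982 × 1/16 = 186.375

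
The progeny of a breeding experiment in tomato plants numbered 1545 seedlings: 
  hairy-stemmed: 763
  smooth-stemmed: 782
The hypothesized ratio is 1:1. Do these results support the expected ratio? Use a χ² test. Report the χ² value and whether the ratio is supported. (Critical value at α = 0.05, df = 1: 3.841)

0.234; consistent

The 1:1 ratio has 2 parts, so with N = 1545 the expected counts are:
  hairy-stemmed: 1545 × 1/2 = 772.5
  smooth-stemmed: 1545 × 1/2 = 772.5
χ² = Σ (O − E)² / E
  hairy-stemmed: (763 − 772.5)² / 772.5 = 0.1168
  smooth-stemmed: (782 − 772.5)² / 772.5 = 0.1168
χ² = 0.1168 + 0.1168 = 0.2336 ≈ 0.234
Degrees of freedom = 2 − 1 = 1; critical value at α = 0.05 is 3.841.
Since 0.234 < 3.841, we fail to reject the null hypothesis — the data are consistent with the 1:1 ratio.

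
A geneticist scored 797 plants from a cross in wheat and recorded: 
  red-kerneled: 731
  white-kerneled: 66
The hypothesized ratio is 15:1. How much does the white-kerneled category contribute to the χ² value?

5.260

The 15:1 ratio has 16 parts, so with N = 797 the expected counts are:
  red-kerneled: 797 × 15/16 = 747.1875
  white-kerneled: 797 × 1/16 = 49.8125
Contribution of white-kerneled: (66 − 49.8125)² / 49.8125 = 5.2604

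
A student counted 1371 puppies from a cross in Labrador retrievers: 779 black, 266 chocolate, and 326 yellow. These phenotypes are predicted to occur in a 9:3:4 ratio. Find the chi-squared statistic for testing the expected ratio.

Under the 9:3:4 hypothesis (Σ ratio = 16, N = 1371):
  black: 1371 × 9/16 = 771.1875
  chocolate: 1371 × 3/16 = 257.0625
  yellow: 1371 × 4/16 = 342.75
χ² = Σ (O − E)² / E
  black: (779 − 771.1875)² / 771.1875 = 0.0791
  chocolate: (266 − 257.0625)² / 257.0625 = 0.3107
  yellow: (326 − 342.75)² / 342.75 = 0.8186
χ² = 0.0791 + 0.3107 + 0.8186 = 1.2084 ≈ 1.208

1.208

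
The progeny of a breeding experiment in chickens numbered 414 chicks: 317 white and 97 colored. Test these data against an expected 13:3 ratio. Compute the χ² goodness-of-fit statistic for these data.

5.952

Total ratio parts = 16. Expected numbers out of 414:
  white: 414 × 13/16 = 336.375
  colored: 414 × 3/16 = 77.625
χ² = Σ (O − E)² / E
  white: (317 − 336.375)² / 336.375 = 1.1160
  colored: (97 − 77.625)² / 77.625 = 4.8360
χ² = 1.1160 + 4.8360 = 5.952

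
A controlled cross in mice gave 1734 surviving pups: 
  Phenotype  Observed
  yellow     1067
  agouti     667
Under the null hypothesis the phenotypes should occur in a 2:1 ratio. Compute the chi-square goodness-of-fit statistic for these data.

20.556

Total ratio parts = 3. Expected numbers out of 1734:
  yellow: 1734 × 2/3 = 1156
  agouti: 1734 × 1/3 = 578
χ² = Σ (O − E)² / E
  yellow: (1067 − 1156)² / 1156 = 6.8521
  agouti: (667 − 578)² / 578 = 13.7042
χ² = 6.8521 + 13.7042 = 20.5563 ≈ 20.556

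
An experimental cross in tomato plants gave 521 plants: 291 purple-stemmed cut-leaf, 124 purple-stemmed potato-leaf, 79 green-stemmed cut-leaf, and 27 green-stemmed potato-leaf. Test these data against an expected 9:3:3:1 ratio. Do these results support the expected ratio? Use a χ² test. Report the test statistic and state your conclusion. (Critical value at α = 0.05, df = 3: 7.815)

The 9:3:3:1 ratio has 16 parts, so with N = 521 the expected counts are:
  purple-stemmed cut-leaf: 521 × 9/16 = 293.0625
  purple-stemmed potato-leaf: 521 × 3/16 = 97.6875
  green-stemmed cut-leaf: 521 × 3/16 = 97.6875
  green-stemmed potato-leaf: 521 × 1/16 = 32.5625
χ² = Σ (O − E)² / E
  purple-stemmed cut-leaf: (291 − 293.0625)² / 293.0625 = 0.0145
  purple-stemmed potato-leaf: (124 − 97.6875)² / 97.6875 = 7.0874
  green-stemmed cut-leaf: (79 − 97.6875)² / 97.6875 = 3.5749
  green-stemmed potato-leaf: (27 − 32.5625)² / 32.5625 = 0.9502
χ² = 0.0145 + 7.0874 + 3.5749 + 0.9502 = 11.627
Degrees of freedom = 4 − 1 = 3; critical value at α = 0.05 is 7.815.
Since 11.627 > 7.815, we reject the null hypothesis — the data do not fit the 9:3:3:1 ratio.

11.627; not consistent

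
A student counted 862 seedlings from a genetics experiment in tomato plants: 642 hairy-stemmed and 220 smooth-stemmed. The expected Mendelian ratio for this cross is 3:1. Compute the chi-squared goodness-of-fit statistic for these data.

0.125

The 3:1 ratio has 4 parts, so with N = 862 the expected counts are:
  hairy-stemmed: 862 × 3/4 = 646.5
  smooth-stemmed: 862 × 1/4 = 215.5
χ² = Σ (O − E)² / E
  hairy-stemmed: (642 − 646.5)² / 646.5 = 0.0313
  smooth-stemmed: (220 − 215.5)² / 215.5 = 0.0940
χ² = 0.0313 + 0.0940 = 0.1253 ≈ 0.125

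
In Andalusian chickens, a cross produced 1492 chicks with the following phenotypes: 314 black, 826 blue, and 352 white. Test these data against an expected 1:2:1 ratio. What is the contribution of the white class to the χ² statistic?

Expected counts for N = 1492 under a 1:2:1 ratio (total parts = 4):
  black: 1492 × 1/4 = 373
  blue: 1492 × 2/4 = 746
  white: 1492 × 1/4 = 373
Contribution of white: (352 − 373)² / 373 = 1.1823

1.182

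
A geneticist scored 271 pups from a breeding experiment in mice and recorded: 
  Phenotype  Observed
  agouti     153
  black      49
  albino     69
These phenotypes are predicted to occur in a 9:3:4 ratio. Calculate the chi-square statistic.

Under the 9:3:4 hypothesis (Σ ratio = 16, N = 271):
  agouti: 271 × 9/16 = 152.4375
  black: 271 × 3/16 = 50.8125
  albino: 271 × 4/16 = 67.75
χ² = Σ (O − E)² / E
  agouti: (153 − 152.4375)² / 152.4375 = 0.0021
  black: (49 − 50.8125)² / 50.8125 = 0.0647
  albino: (69 − 67.75)² / 67.75 = 0.0231
χ² = 0.0021 + 0.0647 + 0.0231 = 0.0899 ≈ 0.090

0.090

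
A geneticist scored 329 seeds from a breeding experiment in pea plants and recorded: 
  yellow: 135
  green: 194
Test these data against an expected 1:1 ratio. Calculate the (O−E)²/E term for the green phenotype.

5.290

Under the 1:1 hypothesis (Σ ratio = 2, N = 329):
  yellow: 329 × 1/2 = 164.5
  green: 329 × 1/2 = 164.5
Contribution of green: (194 − 164.5)² / 164.5 = 5.2903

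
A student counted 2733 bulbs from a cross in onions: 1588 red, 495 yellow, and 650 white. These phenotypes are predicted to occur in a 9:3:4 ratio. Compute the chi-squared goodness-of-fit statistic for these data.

Expected counts for N = 2733 under a 9:3:4 ratio (total parts = 16):
  red: 2733 × 9/16 = 1537.3125
  yellow: 2733 × 3/16 = 512.4375
  white: 2733 × 4/16 = 683.25
χ² = Σ (O − E)² / E
  red: (1588 − 1537.3125)² / 1537.3125 = 1.6712
  yellow: (495 − 512.4375)² / 512.4375 = 0.5934
  white: (650 − 683.25)² / 683.25 = 1.6181
χ² = 1.6712 + 0.5934 + 1.6181 = 3.8827 ≈ 3.883

3.883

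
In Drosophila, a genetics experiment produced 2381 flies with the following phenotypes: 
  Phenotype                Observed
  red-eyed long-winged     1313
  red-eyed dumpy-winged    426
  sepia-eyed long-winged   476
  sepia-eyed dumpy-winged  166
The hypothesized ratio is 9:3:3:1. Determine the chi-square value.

5.395

Under the 9:3:3:1 hypothesis (Σ ratio = 16, N = 2381):
  red-eyed long-winged: 2381 × 9/16 = 1339.3125
  red-eyed dumpy-winged: 2381 × 3/16 = 446.4375
  sepia-eyed long-winged: 2381 × 3/16 = 446.4375
  sepia-eyed dumpy-winged: 2381 × 1/16 = 148.8125
χ² = Σ (O − E)² / E
  red-eyed long-winged: (1313 − 1339.3125)² / 1339.3125 = 0.5169
  red-eyed dumpy-winged: (426 − 446.4375)² / 446.4375 = 0.9356
  sepia-eyed long-winged: (476 − 446.4375)² / 446.4375 = 1.9576
  sepia-eyed dumpy-winged: (166 − 148.8125)² / 148.8125 = 1.9851
χ² = 0.5169 + 0.9356 + 1.9576 + 1.9851 = 5.3952 ≈ 5.395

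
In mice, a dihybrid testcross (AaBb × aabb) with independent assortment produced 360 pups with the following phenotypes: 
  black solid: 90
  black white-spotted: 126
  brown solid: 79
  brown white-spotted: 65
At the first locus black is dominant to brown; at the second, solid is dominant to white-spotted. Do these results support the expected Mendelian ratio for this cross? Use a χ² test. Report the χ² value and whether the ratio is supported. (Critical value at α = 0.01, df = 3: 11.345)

A dihybrid testcross with independent assortment gives a 1:1:1:1 ratio.
Total ratio parts = 4. Expected numbers out of 360:
  black solid: 360 × 1/4 = 90
  black white-spotted: 360 × 1/4 = 90
  brown solid: 360 × 1/4 = 90
  brown white-spotted: 360 × 1/4 = 90
χ² = Σ (O − E)² / E
  black solid: (90 − 90)² / 90 = 0.0000
  black white-spotted: (126 − 90)² / 90 = 14.4000
  brown solid: (79 − 90)² / 90 = 1.3444
  brown white-spotted: (65 − 90)² / 90 = 6.9444
χ² = 0.0000 + 14.4000 + 1.3444 + 6.9444 = 22.6888 ≈ 22.689
Degrees of freedom = 4 − 1 = 3; critical value at α = 0.01 is 11.345.
Since 22.689 > 11.345, we reject the null hypothesis — the data do not fit the 1:1:1:1 ratio.

22.689; not consistent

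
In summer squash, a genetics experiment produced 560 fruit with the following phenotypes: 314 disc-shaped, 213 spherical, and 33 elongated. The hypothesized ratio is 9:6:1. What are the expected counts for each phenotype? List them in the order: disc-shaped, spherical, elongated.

The 9:6:1 ratio has 16 parts, so with N = 560 the expected counts are:
  disc-shaped: 560 × 9/16 = 315
  spherical: 560 × 6/16 = 210
  elongated: 560 × 1/16 = 35

315, 210, 35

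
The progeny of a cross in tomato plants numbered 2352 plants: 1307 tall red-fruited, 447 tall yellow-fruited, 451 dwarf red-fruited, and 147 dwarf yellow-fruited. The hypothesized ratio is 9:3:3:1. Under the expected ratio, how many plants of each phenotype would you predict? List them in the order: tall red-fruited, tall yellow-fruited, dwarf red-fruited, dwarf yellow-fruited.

Total ratio parts = 16. Expected numbers out of 2352:
  tall red-fruited: 2352 × 9/16 = 1323
  tall yellow-fruited: 2352 × 3/16 = 441
  dwarf red-fruited: 2352 × 3/16 = 441
  dwarf yellow-fruited: 2352 × 1/16 = 147

1323, 441, 441, 147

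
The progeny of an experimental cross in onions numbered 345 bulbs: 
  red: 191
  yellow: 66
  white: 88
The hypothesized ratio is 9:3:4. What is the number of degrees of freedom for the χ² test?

A goodness-of-fit test with 3 phenotype classes has df = 3 − 1 = 2.

2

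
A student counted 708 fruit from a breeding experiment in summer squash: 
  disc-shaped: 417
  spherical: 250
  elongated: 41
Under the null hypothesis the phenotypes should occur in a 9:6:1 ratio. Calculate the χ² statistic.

The 9:6:1 ratio has 16 parts, so with N = 708 the expected counts are:
  disc-shaped: 708 × 9/16 = 398.25
  spherical: 708 × 6/16 = 265.5
  elongated: 708 × 1/16 = 44.25
χ² = Σ (O − E)² / E
  disc-shaped: (417 − 398.25)² / 398.25 = 0.8828
  spherical: (250 − 265.5)² / 265.5 = 0.9049
  elongated: (41 − 44.25)² / 44.25 = 0.2387
χ² = 0.8828 + 0.9049 + 0.2387 = 2.0264 ≈ 2.026

2.026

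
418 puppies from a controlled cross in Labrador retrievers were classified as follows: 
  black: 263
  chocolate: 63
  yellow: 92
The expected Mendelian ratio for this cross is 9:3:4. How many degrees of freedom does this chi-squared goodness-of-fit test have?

A goodness-of-fit test with 3 phenotype classes has df = 3 − 1 = 2.

2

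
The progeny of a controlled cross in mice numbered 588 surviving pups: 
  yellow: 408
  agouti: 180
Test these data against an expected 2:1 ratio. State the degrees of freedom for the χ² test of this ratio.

1

A goodness-of-fit test with 2 phenotype classes has df = 2 − 1 = 1.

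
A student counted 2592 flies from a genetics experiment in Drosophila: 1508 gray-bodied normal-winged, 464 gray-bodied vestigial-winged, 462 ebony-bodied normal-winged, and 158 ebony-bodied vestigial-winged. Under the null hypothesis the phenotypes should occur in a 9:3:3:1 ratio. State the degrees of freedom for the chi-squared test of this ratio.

A goodness-of-fit test with 4 phenotype classes has df = 4 − 1 = 3.

3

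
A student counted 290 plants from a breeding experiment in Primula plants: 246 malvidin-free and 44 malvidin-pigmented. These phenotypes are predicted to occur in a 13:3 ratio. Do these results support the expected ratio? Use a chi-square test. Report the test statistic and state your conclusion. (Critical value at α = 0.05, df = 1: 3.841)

Under the 13:3 hypothesis (Σ ratio = 16, N = 290):
  malvidin-free: 290 × 13/16 = 235.625
  malvidin-pigmented: 290 × 3/16 = 54.375
χ² = Σ (O − E)² / E
  malvidin-free: (246 − 235.625)² / 235.625 = 0.4568
  malvidin-pigmented: (44 − 54.375)² / 54.375 = 1.9796
χ² = 0.4568 + 1.9796 = 2.4364 ≈ 2.436
Degrees of freedom = 2 − 1 = 1; critical value at α = 0.05 is 3.841.
Since 2.436 < 3.841, we fail to reject the null hypothesis — the data are consistent with the 13:3 ratio.

2.436; consistent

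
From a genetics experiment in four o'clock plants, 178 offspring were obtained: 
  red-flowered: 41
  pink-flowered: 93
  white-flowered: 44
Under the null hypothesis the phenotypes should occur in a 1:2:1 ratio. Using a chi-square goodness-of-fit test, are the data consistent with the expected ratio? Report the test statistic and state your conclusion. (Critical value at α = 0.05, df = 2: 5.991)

0.461; consistent

Expected counts for N = 178 under a 1:2:1 ratio (total parts = 4):
  red-flowered: 178 × 1/4 = 44.5
  pink-flowered: 178 × 2/4 = 89
  white-flowered: 178 × 1/4 = 44.5
χ² = Σ (O − E)² / E
  red-flowered: (41 − 44.5)² / 44.5 = 0.2753
  pink-flowered: (93 − 89)² / 89 = 0.1798
  white-flowered: (44 − 44.5)² / 44.5 = 0.0056
χ² = 0.2753 + 0.1798 + 0.0056 = 0.4607 ≈ 0.461
Degrees of freedom = 3 − 1 = 2; critical value at α = 0.05 is 5.991.
Since 0.461 < 5.991, we fail to reject the null hypothesis — the data are consistent with the 1:2:1 ratio.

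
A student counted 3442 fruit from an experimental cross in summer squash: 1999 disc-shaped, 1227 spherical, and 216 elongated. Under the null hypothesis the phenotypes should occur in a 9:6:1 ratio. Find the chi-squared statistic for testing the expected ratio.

Under the 9:6:1 hypothesis (Σ ratio = 16, N = 3442):
  disc-shaped: 3442 × 9/16 = 1936.125
  spherical: 3442 × 6/16 = 1290.75
  elongated: 3442 × 1/16 = 215.125
χ² = Σ (O − E)² / E
  disc-shaped: (1999 − 1936.125)² / 1936.125 = 2.0418
  spherical: (1227 − 1290.75)² / 1290.75 = 3.1486
  elongated: (216 − 215.125)² / 215.125 = 0.0036
χ² = 2.0418 + 3.1486 + 0.0036 = 5.194

5.194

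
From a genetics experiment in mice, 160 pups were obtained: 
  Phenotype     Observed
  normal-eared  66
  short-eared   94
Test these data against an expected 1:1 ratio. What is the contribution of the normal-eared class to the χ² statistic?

Expected counts for N = 160 under a 1:1 ratio (total parts = 2):
  normal-eared: 160 × 1/2 = 80
  short-eared: 160 × 1/2 = 80
Contribution of normal-eared: (66 − 80)² / 80 = 2.4500

2.450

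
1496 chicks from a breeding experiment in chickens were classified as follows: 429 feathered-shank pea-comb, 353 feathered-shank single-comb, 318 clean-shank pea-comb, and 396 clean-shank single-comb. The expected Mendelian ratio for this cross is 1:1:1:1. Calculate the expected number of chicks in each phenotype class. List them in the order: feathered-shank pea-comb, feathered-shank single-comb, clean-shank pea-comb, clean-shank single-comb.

The 1:1:1:1 ratio has 4 parts, so with N = 1496 the expected counts are:
  feathered-shank pea-comb: 1496 × 1/4 = 374
  feathered-shank single-comb: 1496 × 1/4 = 374
  clean-shank pea-comb: 1496 × 1/4 = 374
  clean-shank single-comb: 1496 × 1/4 = 374

374, 374, 374, 374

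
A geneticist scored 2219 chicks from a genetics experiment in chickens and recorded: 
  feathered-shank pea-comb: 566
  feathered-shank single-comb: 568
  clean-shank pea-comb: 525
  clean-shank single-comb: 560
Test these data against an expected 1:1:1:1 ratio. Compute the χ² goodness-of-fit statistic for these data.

Under the 1:1:1:1 hypothesis (Σ ratio = 4, N = 2219):
  feathered-shank pea-comb: 2219 × 1/4 = 554.75
  feathered-shank single-comb: 2219 × 1/4 = 554.75
  clean-shank pea-comb: 2219 × 1/4 = 554.75
  clean-shank single-comb: 2219 × 1/4 = 554.75
χ² = Σ (O − E)² / E
  feathered-shank pea-comb: (566 − 554.75)² / 554.75 = 0.2281
  feathered-shank single-comb: (568 − 554.75)² / 554.75 = 0.3165
  clean-shank pea-comb: (525 − 554.75)² / 554.75 = 1.5954
  clean-shank single-comb: (560 − 554.75)² / 554.75 = 0.0497
χ² = 0.2281 + 0.3165 + 1.5954 + 0.0497 = 2.1897 ≈ 2.190

2.190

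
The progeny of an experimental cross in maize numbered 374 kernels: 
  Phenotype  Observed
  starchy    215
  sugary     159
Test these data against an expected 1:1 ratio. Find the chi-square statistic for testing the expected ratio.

8.385

The 1:1 ratio has 2 parts, so with N = 374 the expected counts are:
  starchy: 374 × 1/2 = 187
  sugary: 374 × 1/2 = 187
χ² = Σ (O − E)² / E
  starchy: (215 − 187)² / 187 = 4.1925
  sugary: (159 − 187)² / 187 = 4.1925
χ² = 4.1925 + 4.1925 = 8.385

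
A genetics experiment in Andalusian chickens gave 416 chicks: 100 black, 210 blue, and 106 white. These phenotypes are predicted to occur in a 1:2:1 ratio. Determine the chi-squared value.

0.212

Expected counts for N = 416 under a 1:2:1 ratio (total parts = 4):
  black: 416 × 1/4 = 104
  blue: 416 × 2/4 = 208
  white: 416 × 1/4 = 104
χ² = Σ (O − E)² / E
  black: (100 − 104)² / 104 = 0.1538
  blue: (210 − 208)² / 208 = 0.0192
  white: (106 − 104)² / 104 = 0.0385
χ² = 0.1538 + 0.0192 + 0.0385 = 0.2115 ≈ 0.212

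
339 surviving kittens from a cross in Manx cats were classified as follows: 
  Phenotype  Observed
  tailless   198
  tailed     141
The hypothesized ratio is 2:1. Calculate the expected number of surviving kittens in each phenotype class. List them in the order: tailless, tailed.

Total ratio parts = 3. Expected numbers out of 339:
  tailless: 339 × 2/3 = 226
  tailed: 339 × 1/3 = 113

226, 113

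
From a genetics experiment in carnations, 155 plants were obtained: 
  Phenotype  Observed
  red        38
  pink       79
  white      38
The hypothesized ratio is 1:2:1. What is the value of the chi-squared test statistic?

Under the 1:2:1 hypothesis (Σ ratio = 4, N = 155):
  red: 155 × 1/4 = 38.75
  pink: 155 × 2/4 = 77.5
  white: 155 × 1/4 = 38.75
χ² = Σ (O − E)² / E
  red: (38 − 38.75)² / 38.75 = 0.0145
  pink: (79 − 77.5)² / 77.5 = 0.0290
  white: (38 − 38.75)² / 38.75 = 0.0145
χ² = 0.0145 + 0.0290 + 0.0145 = 0.058

0.058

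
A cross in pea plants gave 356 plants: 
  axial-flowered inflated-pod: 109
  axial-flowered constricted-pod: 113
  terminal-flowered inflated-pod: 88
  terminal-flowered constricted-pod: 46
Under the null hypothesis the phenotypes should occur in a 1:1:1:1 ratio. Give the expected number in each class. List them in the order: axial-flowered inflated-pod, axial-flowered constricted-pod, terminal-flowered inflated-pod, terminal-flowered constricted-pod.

Expected counts for N = 356 under a 1:1:1:1 ratio (total parts = 4):
  axial-flowered inflated-pod: 356 × 1/4 = 89
  axial-flowered constricted-pod: 356 × 1/4 = 89
  terminal-flowered inflated-pod: 356 × 1/4 = 89
  terminal-flowered constricted-pod: 356 × 1/4 = 89

89, 89, 89, 89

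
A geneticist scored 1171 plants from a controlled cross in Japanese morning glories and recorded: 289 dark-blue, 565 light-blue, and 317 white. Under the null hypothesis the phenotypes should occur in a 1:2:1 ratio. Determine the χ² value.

Total ratio parts = 4. Expected numbers out of 1171:
  dark-blue: 1171 × 1/4 = 292.75
  light-blue: 1171 × 2/4 = 585.5
  white: 1171 × 1/4 = 292.75
χ² = Σ (O − E)² / E
  dark-blue: (289 − 292.75)² / 292.75 = 0.0480
  light-blue: (565 − 585.5)² / 585.5 = 0.7178
  white: (317 − 292.75)² / 292.75 = 2.0088
χ² = 0.0480 + 0.7178 + 2.0088 = 2.7746 ≈ 2.775

2.775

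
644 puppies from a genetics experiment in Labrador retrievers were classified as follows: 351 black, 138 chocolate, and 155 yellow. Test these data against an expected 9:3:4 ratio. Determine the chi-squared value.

Under the 9:3:4 hypothesis (Σ ratio = 16, N = 644):
  black: 644 × 9/16 = 362.25
  chocolate: 644 × 3/16 = 120.75
  yellow: 644 × 4/16 = 161
χ² = Σ (O − E)² / E
  black: (351 − 362.25)² / 362.25 = 0.3494
  chocolate: (138 − 120.75)² / 120.75 = 2.4643
  yellow: (155 − 161)² / 161 = 0.2236
χ² = 0.3494 + 2.4643 + 0.2236 = 3.0373 ≈ 3.037

3.037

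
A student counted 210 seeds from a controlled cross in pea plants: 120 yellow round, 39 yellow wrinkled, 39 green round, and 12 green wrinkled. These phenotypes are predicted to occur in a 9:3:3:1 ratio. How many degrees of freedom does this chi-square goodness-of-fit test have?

3

A goodness-of-fit test with 4 phenotype classes has df = 4 − 1 = 3.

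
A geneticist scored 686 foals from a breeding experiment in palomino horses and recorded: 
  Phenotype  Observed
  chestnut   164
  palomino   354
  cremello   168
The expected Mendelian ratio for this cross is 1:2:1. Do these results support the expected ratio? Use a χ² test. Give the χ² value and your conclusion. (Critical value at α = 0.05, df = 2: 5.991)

Total ratio parts = 4. Expected numbers out of 686:
  chestnut: 686 × 1/4 = 171.5
  palomino: 686 × 2/4 = 343
  cremello: 686 × 1/4 = 171.5
χ² = Σ (O − E)² / E
  chestnut: (164 − 171.5)² / 171.5 = 0.3280
  palomino: (354 − 343)² / 343 = 0.3528
  cremello: (168 − 171.5)² / 171.5 = 0.0714
χ² = 0.3280 + 0.3528 + 0.0714 = 0.7522 ≈ 0.752
Degrees of freedom = 3 − 1 = 2; critical value at α = 0.05 is 5.991.
Since 0.752 < 5.991, we fail to reject the null hypothesis — the data are consistent with the 1:2:1 ratio.

0.752; consistent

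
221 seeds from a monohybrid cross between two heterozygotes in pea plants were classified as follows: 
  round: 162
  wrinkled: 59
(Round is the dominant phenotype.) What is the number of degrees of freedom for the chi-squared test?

1

For a monohybrid cross between heterozygotes with complete dominance, the expected phenotypic ratio is 3:1.
A goodness-of-fit test with 2 phenotype classes has df = 2 − 1 = 1.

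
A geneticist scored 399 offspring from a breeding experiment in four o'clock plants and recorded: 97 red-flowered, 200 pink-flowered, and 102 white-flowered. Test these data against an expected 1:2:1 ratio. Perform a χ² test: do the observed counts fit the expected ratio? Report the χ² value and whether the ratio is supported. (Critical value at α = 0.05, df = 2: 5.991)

0.128; consistent

Expected counts for N = 399 under a 1:2:1 ratio (total parts = 4):
  red-flowered: 399 × 1/4 = 99.75
  pink-flowered: 399 × 2/4 = 199.5
  white-flowered: 399 × 1/4 = 99.75
χ² = Σ (O − E)² / E
  red-flowered: (97 − 99.75)² / 99.75 = 0.0758
  pink-flowered: (200 − 199.5)² / 199.5 = 0.0013
  white-flowered: (102 − 99.75)² / 99.75 = 0.0508
χ² = 0.0758 + 0.0013 + 0.0508 = 0.1279 ≈ 0.128
Degrees of freedom = 3 − 1 = 2; critical value at α = 0.05 is 5.991.
Since 0.128 < 5.991, we fail to reject the null hypothesis — the data are consistent with the 1:2:1 ratio.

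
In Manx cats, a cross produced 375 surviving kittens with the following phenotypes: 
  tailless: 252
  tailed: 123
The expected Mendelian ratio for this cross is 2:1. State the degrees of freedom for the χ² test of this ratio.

A goodness-of-fit test with 2 phenotype classes has df = 2 − 1 = 1.

1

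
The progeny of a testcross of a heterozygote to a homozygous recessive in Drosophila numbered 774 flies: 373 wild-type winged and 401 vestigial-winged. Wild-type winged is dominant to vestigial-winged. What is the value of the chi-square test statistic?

A testcross of a heterozygote (Aa × aa) gives a 1:1 phenotypic ratio.
Under the 1:1 hypothesis (Σ ratio = 2, N = 774):
  wild-type winged: 774 × 1/2 = 387
  vestigial-winged: 774 × 1/2 = 387
χ² = Σ (O − E)² / E
  wild-type winged: (373 − 387)² / 387 = 0.5065
  vestigial-winged: (401 − 387)² / 387 = 0.5065
χ² = 0.5065 + 0.5065 = 1.013

1.013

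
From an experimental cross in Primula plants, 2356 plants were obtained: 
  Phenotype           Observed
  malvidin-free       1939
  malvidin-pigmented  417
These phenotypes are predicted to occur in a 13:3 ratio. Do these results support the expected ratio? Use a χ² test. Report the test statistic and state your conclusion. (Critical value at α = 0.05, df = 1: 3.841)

1.707; consistent

Expected counts for N = 2356 under a 13:3 ratio (total parts = 16):
  malvidin-free: 2356 × 13/16 = 1914.25
  malvidin-pigmented: 2356 × 3/16 = 441.75
χ² = Σ (O − E)² / E
  malvidin-free: (1939 − 1914.25)² / 1914.25 = 0.3200
  malvidin-pigmented: (417 − 441.75)² / 441.75 = 1.3867
χ² = 0.3200 + 1.3867 = 1.7067 ≈ 1.707
Degrees of freedom = 2 − 1 = 1; critical value at α = 0.05 is 3.841.
Since 1.707 < 3.841, we fail to reject the null hypothesis — the data are consistent with the 13:3 ratio.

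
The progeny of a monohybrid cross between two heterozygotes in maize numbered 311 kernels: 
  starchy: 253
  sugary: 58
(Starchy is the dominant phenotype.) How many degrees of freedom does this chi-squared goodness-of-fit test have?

For a monohybrid cross between heterozygotes with complete dominance, the expected phenotypic ratio is 3:1.
A goodness-of-fit test with 2 phenotype classes has df = 2 − 1 = 1.

1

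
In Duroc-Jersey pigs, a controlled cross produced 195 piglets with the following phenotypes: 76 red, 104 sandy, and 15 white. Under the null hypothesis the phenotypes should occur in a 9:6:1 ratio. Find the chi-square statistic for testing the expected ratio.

Total ratio parts = 16. Expected numbers out of 195:
  red: 195 × 9/16 = 109.6875
  sandy: 195 × 6/16 = 73.125
  white: 195 × 1/16 = 12.1875
χ² = Σ (O − E)² / E
  red: (76 − 109.6875)² / 109.6875 = 10.3462
  sandy: (104 − 73.125)² / 73.125 = 13.0361
  white: (15 − 12.1875)² / 12.1875 = 0.6490
χ² = 10.3462 + 13.0361 + 0.6490 = 24.0313 ≈ 24.031

24.031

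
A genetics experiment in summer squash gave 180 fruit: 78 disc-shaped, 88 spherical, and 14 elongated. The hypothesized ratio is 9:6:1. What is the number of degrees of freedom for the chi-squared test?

A goodness-of-fit test with 3 phenotype classes has df = 3 − 1 = 2.

2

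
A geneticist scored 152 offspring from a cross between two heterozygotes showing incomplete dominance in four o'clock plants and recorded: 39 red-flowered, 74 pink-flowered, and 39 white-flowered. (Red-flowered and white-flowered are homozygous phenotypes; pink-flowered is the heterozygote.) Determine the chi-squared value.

0.105

With incomplete dominance, a heterozygote × heterozygote cross gives a 1:2:1 phenotypic ratio.
Total ratio parts = 4. Expected numbers out of 152:
  red-flowered: 152 × 1/4 = 38
  pink-flowered: 152 × 2/4 = 76
  white-flowered: 152 × 1/4 = 38
χ² = Σ (O − E)² / E
  red-flowered: (39 − 38)² / 38 = 0.0263
  pink-flowered: (74 − 76)² / 76 = 0.0526
  white-flowered: (39 − 38)² / 38 = 0.0263
χ² = 0.0263 + 0.0526 + 0.0263 = 0.1052 ≈ 0.105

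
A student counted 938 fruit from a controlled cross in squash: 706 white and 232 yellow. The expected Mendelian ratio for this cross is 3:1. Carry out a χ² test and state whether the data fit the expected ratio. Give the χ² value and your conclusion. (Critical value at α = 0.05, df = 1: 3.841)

0.036; consistent

Total ratio parts = 4. Expected numbers out of 938:
  white: 938 × 3/4 = 703.5
  yellow: 938 × 1/4 = 234.5
χ² = Σ (O − E)² / E
  white: (706 − 703.5)² / 703.5 = 0.0089
  yellow: (232 − 234.5)² / 234.5 = 0.0267
χ² = 0.0089 + 0.0267 = 0.0356 ≈ 0.036
Degrees of freedom = 2 − 1 = 1; critical value at α = 0.05 is 3.841.
Since 0.036 < 3.841, we fail to reject the null hypothesis — the data are consistent with the 3:1 ratio.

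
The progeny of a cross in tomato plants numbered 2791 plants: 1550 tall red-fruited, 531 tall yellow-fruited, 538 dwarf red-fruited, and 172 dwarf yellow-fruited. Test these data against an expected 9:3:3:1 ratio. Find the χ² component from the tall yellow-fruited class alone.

Total ratio parts = 16. Expected numbers out of 2791:
  tall red-fruited: 2791 × 9/16 = 1569.9375
  tall yellow-fruited: 2791 × 3/16 = 523.3125
  dwarf red-fruited: 2791 × 3/16 = 523.3125
  dwarf yellow-fruited: 2791 × 1/16 = 174.4375
Contribution of tall yellow-fruited: (531 − 523.3125)² / 523.3125 = 0.1129

0.113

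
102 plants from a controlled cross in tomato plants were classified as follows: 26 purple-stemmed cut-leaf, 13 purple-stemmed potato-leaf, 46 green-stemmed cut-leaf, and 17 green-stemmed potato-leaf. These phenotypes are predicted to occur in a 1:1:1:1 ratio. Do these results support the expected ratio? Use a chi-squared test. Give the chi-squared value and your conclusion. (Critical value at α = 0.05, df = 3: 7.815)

25.451; not consistent

Under the 1:1:1:1 hypothesis (Σ ratio = 4, N = 102):
  purple-stemmed cut-leaf: 102 × 1/4 = 25.5
  purple-stemmed potato-leaf: 102 × 1/4 = 25.5
  green-stemmed cut-leaf: 102 × 1/4 = 25.5
  green-stemmed potato-leaf: 102 × 1/4 = 25.5
χ² = Σ (O − E)² / E
  purple-stemmed cut-leaf: (26 − 25.5)² / 25.5 = 0.0098
  purple-stemmed potato-leaf: (13 − 25.5)² / 25.5 = 6.1275
  green-stemmed cut-leaf: (46 − 25.5)² / 25.5 = 16.4804
  green-stemmed potato-leaf: (17 − 25.5)² / 25.5 = 2.8333
χ² = 0.0098 + 6.1275 + 16.4804 + 2.8333 = 25.451
Degrees of freedom = 4 − 1 = 3; critical value at α = 0.05 is 7.815.
Since 25.451 > 7.815, we reject the null hypothesis — the data do not fit the 1:1:1:1 ratio.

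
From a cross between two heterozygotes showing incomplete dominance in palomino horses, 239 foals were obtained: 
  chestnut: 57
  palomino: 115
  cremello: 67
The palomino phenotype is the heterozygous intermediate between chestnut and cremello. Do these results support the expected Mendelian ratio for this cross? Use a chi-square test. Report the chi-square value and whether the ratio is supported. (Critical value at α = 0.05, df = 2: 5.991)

1.176; consistent

With incomplete dominance, a heterozygote × heterozygote cross gives a 1:2:1 phenotypic ratio.
Expected counts for N = 239 under a 1:2:1 ratio (total parts = 4):
  chestnut: 239 × 1/4 = 59.75
  palomino: 239 × 2/4 = 119.5
  cremello: 239 × 1/4 = 59.75
χ² = Σ (O − E)² / E
  chestnut: (57 − 59.75)² / 59.75 = 0.1266
  palomino: (115 − 119.5)² / 119.5 = 0.1695
  cremello: (67 − 59.75)² / 59.75 = 0.8797
χ² = 0.1266 + 0.1695 + 0.8797 = 1.1758 ≈ 1.176
Degrees of freedom = 3 − 1 = 2; critical value at α = 0.05 is 5.991.
Since 1.176 < 5.991, we fail to reject the null hypothesis — the data are consistent with the 1:2:1 ratio.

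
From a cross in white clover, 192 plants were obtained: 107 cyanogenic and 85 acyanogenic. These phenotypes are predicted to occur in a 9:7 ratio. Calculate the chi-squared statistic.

Expected counts for N = 192 under a 9:7 ratio (total parts = 16):
  cyanogenic: 192 × 9/16 = 108
  acyanogenic: 192 × 7/16 = 84
χ² = Σ (O − E)² / E
  cyanogenic: (107 − 108)² / 108 = 0.0093
  acyanogenic: (85 − 84)² / 84 = 0.0119
χ² = 0.0093 + 0.0119 = 0.0212 ≈ 0.021

0.021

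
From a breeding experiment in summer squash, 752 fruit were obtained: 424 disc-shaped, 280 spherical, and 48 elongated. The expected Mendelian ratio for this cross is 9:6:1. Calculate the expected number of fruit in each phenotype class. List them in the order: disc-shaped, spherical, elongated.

Under the 9:6:1 hypothesis (Σ ratio = 16, N = 752):
  disc-shaped: 752 × 9/16 = 423
  spherical: 752 × 6/16 = 282
  elongated: 752 × 1/16 = 47

423, 282, 47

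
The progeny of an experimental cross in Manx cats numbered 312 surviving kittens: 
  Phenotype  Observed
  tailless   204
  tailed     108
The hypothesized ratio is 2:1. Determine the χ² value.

0.231

Under the 2:1 hypothesis (Σ ratio = 3, N = 312):
  tailless: 312 × 2/3 = 208
  tailed: 312 × 1/3 = 104
χ² = Σ (O − E)² / E
  tailless: (204 − 208)² / 208 = 0.0769
  tailed: (108 − 104)² / 104 = 0.1538
χ² = 0.0769 + 0.1538 = 0.2307 ≈ 0.231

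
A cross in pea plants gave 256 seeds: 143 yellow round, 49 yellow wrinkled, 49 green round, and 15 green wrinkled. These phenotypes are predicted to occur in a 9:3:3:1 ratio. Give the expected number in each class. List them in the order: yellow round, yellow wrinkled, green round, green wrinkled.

Under the 9:3:3:1 hypothesis (Σ ratio = 16, N = 256):
  yellow round: 256 × 9/16 = 144
  yellow wrinkled: 256 × 3/16 = 48
  green round: 256 × 3/16 = 48
  green wrinkled: 256 × 1/16 = 16

144, 48, 48, 16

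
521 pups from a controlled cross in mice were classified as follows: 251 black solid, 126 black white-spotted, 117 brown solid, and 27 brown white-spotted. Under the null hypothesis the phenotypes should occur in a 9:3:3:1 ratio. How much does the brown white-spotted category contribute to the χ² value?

Under the 9:3:3:1 hypothesis (Σ ratio = 16, N = 521):
  black solid: 521 × 9/16 = 293.0625
  black white-spotted: 521 × 3/16 = 97.6875
  brown solid: 521 × 3/16 = 97.6875
  brown white-spotted: 521 × 1/16 = 32.5625
Contribution of brown white-spotted: (27 − 32.5625)² / 32.5625 = 0.9502

0.950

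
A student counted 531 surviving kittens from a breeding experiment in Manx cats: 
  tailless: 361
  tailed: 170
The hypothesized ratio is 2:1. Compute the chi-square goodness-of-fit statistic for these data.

0.415

The 2:1 ratio has 3 parts, so with N = 531 the expected counts are:
  tailless: 531 × 2/3 = 354
  tailed: 531 × 1/3 = 177
χ² = Σ (O − E)² / E
  tailless: (361 − 354)² / 354 = 0.1384
  tailed: (170 − 177)² / 177 = 0.2768
χ² = 0.1384 + 0.2768 = 0.4152 ≈ 0.415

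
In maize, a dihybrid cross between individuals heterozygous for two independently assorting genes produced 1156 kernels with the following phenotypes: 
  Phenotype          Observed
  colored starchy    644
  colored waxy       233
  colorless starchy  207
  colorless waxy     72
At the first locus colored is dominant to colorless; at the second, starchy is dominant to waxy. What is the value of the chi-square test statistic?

A dihybrid F₂ with independent assortment and complete dominance at both loci gives a 9:3:3:1 phenotypic ratio.
The 9:3:3:1 ratio has 16 parts, so with N = 1156 the expected counts are:
  colored starchy: 1156 × 9/16 = 650.25
  colored waxy: 1156 × 3/16 = 216.75
  colorless starchy: 1156 × 3/16 = 216.75
  colorless waxy: 1156 × 1/16 = 72.25
χ² = Σ (O − E)² / E
  colored starchy: (644 − 650.25)² / 650.25 = 0.0601
  colored waxy: (233 − 216.75)² / 216.75 = 1.2183
  colorless starchy: (207 − 216.75)² / 216.75 = 0.4386
  colorless waxy: (72 − 72.25)² / 72.25 = 0.0009
χ² = 0.0601 + 1.2183 + 0.4386 + 0.0009 = 1.7179 ≈ 1.718

1.718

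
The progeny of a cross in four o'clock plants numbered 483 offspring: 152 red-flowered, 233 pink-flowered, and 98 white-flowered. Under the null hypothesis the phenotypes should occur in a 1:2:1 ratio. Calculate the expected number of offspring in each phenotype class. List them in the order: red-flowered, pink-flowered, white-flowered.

Under the 1:2:1 hypothesis (Σ ratio = 4, N = 483):
  red-flowered: 483 × 1/4 = 120.75
  pink-flowered: 483 × 2/4 = 241.5
  white-flowered: 483 × 1/4 = 120.75

120.75, 241.5, 120.75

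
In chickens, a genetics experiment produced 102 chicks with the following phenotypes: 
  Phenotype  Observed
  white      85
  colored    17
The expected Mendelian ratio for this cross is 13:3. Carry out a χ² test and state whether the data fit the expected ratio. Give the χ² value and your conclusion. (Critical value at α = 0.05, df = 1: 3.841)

0.291; consistent

Expected counts for N = 102 under a 13:3 ratio (total parts = 16):
  white: 102 × 13/16 = 82.875
  colored: 102 × 3/16 = 19.125
χ² = Σ (O − E)² / E
  white: (85 − 82.875)² / 82.875 = 0.0545
  colored: (17 − 19.125)² / 19.125 = 0.2361
χ² = 0.0545 + 0.2361 = 0.2906 ≈ 0.291
Degrees of freedom = 2 − 1 = 1; critical value at α = 0.05 is 3.841.
Since 0.291 < 3.841, we fail to reject the null hypothesis — the data are consistent with the 13:3 ratio.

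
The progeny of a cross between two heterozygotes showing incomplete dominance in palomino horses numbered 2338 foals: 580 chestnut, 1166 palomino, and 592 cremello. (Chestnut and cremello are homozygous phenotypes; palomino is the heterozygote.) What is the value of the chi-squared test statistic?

With incomplete dominance, a heterozygote × heterozygote cross gives a 1:2:1 phenotypic ratio.
The 1:2:1 ratio has 4 parts, so with N = 2338 the expected counts are:
  chestnut: 2338 × 1/4 = 584.5
  palomino: 2338 × 2/4 = 1169
  cremello: 2338 × 1/4 = 584.5
χ² = Σ (O − E)² / E
  chestnut: (580 − 584.5)² / 584.5 = 0.0346
  palomino: (1166 − 1169)² / 1169 = 0.0077
  cremello: (592 − 584.5)² / 584.5 = 0.0962
χ² = 0.0346 + 0.0077 + 0.0962 = 0.1385 ≈ 0.139

0.139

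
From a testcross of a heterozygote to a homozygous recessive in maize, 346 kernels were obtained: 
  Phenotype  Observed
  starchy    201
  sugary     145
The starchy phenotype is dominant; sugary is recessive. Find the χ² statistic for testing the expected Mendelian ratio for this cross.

A testcross of a heterozygote (Aa × aa) gives a 1:1 phenotypic ratio.
Expected counts for N = 346 under a 1:1 ratio (total parts = 2):
  starchy: 346 × 1/2 = 173
  sugary: 346 × 1/2 = 173
χ² = Σ (O − E)² / E
  starchy: (201 − 173)² / 173 = 4.5318
  sugary: (145 − 173)² / 173 = 4.5318
χ² = 4.5318 + 4.5318 = 9.0636 ≈ 9.064

9.064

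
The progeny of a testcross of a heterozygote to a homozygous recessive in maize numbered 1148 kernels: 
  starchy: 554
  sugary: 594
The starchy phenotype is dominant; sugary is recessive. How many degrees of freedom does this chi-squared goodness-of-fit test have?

1

A testcross of a heterozygote (Aa × aa) gives a 1:1 phenotypic ratio.
A goodness-of-fit test with 2 phenotype classes has df = 2 − 1 = 1.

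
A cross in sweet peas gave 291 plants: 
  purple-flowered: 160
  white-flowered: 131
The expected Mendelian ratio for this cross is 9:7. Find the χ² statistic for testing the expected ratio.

Under the 9:7 hypothesis (Σ ratio = 16, N = 291):
  purple-flowered: 291 × 9/16 = 163.6875
  white-flowered: 291 × 7/16 = 127.3125
χ² = Σ (O − E)² / E
  purple-flowered: (160 − 163.6875)² / 163.6875 = 0.0831
  white-flowered: (131 − 127.3125)² / 127.3125 = 0.1068
χ² = 0.0831 + 0.1068 = 0.1899 ≈ 0.190

0.190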